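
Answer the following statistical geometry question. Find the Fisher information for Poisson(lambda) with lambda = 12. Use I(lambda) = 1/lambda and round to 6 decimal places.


Fisher information for Poisson: I(lambda) = 1/lambda.
lambda = 12.
I(lambda) = 1/12 = 0.083333

0.083333


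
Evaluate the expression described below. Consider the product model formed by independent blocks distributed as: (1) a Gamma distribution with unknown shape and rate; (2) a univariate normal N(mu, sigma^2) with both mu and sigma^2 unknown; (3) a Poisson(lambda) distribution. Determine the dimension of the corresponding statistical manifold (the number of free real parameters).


The dimension of a statistical manifold equals the number of free
(independent) real parameters of the model. For a product of independent
blocks the parameter counts add.
- Gamma (shape, rate): 2.
- normal (mu, sigma^2): 2.
- Poisson (lambda): 1.
Total = 2 + 2 + 1 = 5.
Dimension = 5

5


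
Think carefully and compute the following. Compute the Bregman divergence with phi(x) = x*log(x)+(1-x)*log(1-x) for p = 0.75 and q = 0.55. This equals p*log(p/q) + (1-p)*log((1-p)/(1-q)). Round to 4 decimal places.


Bregman divergence with negative entropy generator:
D = p*log(p/q) + (1-p)*log((1-p)/(1-q)).
p = 0.75, q = 0.55.
p*log(p/q) = 0.75*log(0.75/0.55) = 0.232616.
(1-p)*log((1-p)/(1-q)) = 0.25*log(0.25/0.45) = -0.146947.
D = 0.232616 + -0.146947 = 0.0857

0.0857


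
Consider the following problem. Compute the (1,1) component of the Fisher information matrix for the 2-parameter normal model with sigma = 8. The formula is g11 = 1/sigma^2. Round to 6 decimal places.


For the 2-parameter normal family, the Fisher metric has:
  g11 = 1/sigma^2, g22 = 2/sigma^2.
sigma = 8, sigma^2 = 64.
g11 = 0.015625

0.015625


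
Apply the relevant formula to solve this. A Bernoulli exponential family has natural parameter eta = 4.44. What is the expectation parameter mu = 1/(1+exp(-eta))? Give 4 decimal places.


Dual coordinate (expectation parameter) for Bernoulli:
mu = 1/(1+exp(-eta)).
eta = 4.44.
exp(-eta) = exp(-4.44) = 0.011796.
mu = 1/(1+0.011796) = 0.9883

0.9883


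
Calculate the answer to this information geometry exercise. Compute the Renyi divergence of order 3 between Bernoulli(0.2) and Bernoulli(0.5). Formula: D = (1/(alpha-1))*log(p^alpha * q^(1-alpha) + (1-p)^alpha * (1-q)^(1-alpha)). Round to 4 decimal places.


Renyi divergence of order alpha between Bernoulli distributions:
D = (1/(alpha-1))*log(p^alpha * q^(1-alpha) + (1-p)^alpha * (1-q)^(1-alpha)).
alpha = 3, p = 0.2, q = 0.5.
p^alpha * q^(1-alpha) = 0.2^3 * 0.5^-2 = 0.032.
(1-p)^alpha * (1-q)^(1-alpha) = 0.8^3 * 0.5^-2 = 2.048.
sum = 0.032 + 2.048 = 2.08.
D = (1/2)*log(2.08) = 0.3662

0.3662


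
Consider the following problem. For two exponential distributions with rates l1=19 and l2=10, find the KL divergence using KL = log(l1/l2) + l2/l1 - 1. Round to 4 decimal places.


KL divergence for exponential family:
KL = log(l1/l2) + l2/l1 - 1.
log(19/10) = 0.641854.
10/19 = 0.526316.
KL = 0.641854 + 0.526316 - 1 = 0.1682

0.1682


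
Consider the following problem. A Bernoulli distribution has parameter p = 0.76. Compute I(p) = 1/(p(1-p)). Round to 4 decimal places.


For Bernoulli(p), Fisher information is I(p) = 1/(p*(1-p)).
p = 0.76, 1-p = 0.24.
p*(1-p) = 0.1824.
I(p) = 1/0.1824 = 5.4825

5.4825


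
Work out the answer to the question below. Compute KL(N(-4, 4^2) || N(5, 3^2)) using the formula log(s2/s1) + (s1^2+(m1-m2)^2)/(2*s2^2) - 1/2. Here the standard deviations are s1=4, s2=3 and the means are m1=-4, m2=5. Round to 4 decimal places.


KL divergence between normal distributions:
KL = log(s2/s1) + (s1^2 + (m1-m2)^2)/(2*s2^2) - 1/2.
log(3/4) = -0.287682.
(4^2 + (-4-5)^2)/(2*3^2) = (16 + 81)/18 = 5.388889.
KL = -0.287682 + 5.388889 - 0.5 = 4.6012

4.6012


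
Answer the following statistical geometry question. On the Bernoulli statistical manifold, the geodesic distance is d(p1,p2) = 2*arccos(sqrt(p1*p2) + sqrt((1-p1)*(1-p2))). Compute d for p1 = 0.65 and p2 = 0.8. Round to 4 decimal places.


Geodesic distance on Bernoulli manifold:
d(p1,p2) = 2*arccos(sqrt(p1*p2) + sqrt((1-p1)*(1-p2))).
sqrt(p1*p2) = sqrt(0.65*0.8) = 0.72111.
sqrt((1-p1)*(1-p2)) = sqrt(0.35*0.2) = 0.264575.
arg = 0.72111 + 0.264575 = 0.985685.
d = 2*arccos(0.985685) = 0.3388

0.3388


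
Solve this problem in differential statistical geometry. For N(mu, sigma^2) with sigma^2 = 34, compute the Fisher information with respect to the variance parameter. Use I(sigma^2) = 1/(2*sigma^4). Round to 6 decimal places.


Fisher information for variance: I(sigma^2) = 1/(2*sigma^4).
sigma^2 = 34, so sigma^4 = 1156.
I = 1/(2*1156) = 1/2312 = 0.000433

0.000433


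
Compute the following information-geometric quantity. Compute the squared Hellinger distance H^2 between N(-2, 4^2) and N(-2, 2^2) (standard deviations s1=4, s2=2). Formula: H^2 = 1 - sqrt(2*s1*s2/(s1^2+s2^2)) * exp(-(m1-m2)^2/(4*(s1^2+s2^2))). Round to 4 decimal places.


Squared Hellinger distance for Gaussians:
H^2 = 1 - sqrt(2*s1*s2/(s1^2+s2^2)) * exp(-(m1-m2)^2/(4*(s1^2+s2^2))).
s1^2 = 16, s2^2 = 4, s1^2+s2^2 = 20.
sqrt(2*4*2/(20)) = 0.894427.
(m1-m2)^2 = (0)^2 = 0.
exp(-0/(4*20)) = exp(0.0) = 1.0.
H^2 = 1 - 0.894427*1.0 = 0.1056

0.1056


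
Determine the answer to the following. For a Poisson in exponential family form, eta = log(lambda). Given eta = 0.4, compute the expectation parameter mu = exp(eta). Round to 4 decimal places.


Expectation parameter for Poisson exponential family:
mu = exp(eta).
eta = 0.4.
mu = exp(0.4) = 1.4918

1.4918


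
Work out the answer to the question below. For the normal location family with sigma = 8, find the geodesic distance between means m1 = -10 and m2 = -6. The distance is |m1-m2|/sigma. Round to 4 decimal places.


On the fixed-variance normal subfamily, geodesic distance = |m1-m2|/sigma.
|-10 - -6| = 4.
sigma = 8.
d = 4/8 = 0.5000

0.5000


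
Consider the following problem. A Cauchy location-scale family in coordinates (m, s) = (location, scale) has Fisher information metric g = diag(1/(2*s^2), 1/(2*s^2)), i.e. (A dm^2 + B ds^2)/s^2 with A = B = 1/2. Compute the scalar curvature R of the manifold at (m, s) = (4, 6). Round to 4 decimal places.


The metric has the form g = (A dm^2 + B ds^2)/s^2 with A = 1/2, B = 1/2.
Substitute u = sqrt(A/B)*m: g = B*(du^2 + ds^2)/s^2, i.e. B times the
Poincare upper half-plane metric, which has constant Gaussian curvature -1.
Scaling a 2D metric by a constant c divides the Gaussian curvature by c,
so K = -1/B = -1/(1/2) = -2.0000 everywhere (the point (m, s) = (4, 6) is irrelevant:
the curvature is constant).
Scalar curvature in dimension 2: R = 2K = -2/(1/2) = -4.0000.

-4.0000


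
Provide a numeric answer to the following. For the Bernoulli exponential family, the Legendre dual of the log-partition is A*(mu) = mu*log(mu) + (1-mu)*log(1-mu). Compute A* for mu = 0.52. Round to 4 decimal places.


Legendre transform for Bernoulli:
A*(mu) = mu*log(mu) + (1-mu)*log(1-mu).
mu = 0.52, 1-mu = 0.48.
mu*log(mu) = 0.52*log(0.52) = -0.340042.
(1-mu)*log(1-mu) = 0.48*log(0.48) = -0.352305.
A* = -0.340042 + -0.352305 = -0.6923

-0.6923


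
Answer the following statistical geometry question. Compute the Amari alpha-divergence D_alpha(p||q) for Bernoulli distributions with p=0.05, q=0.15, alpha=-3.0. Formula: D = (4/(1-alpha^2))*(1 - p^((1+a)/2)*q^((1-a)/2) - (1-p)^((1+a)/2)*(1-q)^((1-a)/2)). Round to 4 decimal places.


Amari alpha-divergence:
D = (4/(1-alpha^2))*(1 - p^((1+a)/2)*q^((1-a)/2) - (1-p)^((1+a)/2)*(1-q)^((1-a)/2)).
alpha = -3.0, p = 0.05, q = 0.15.
e1 = (1+alpha)/2 = -1.0, e2 = (1-alpha)/2 = 2.0.
t1 = p^e1 * q^e2 = 0.05^-1.0 * 0.15^2.0 = 0.45.
t2 = (1-p)^e1 * (1-q)^e2 = 0.95^-1.0 * 0.85^2.0 = 0.760526.
4/(1-alpha^2) = -0.5.
D = -0.5*(1 - 0.45 - 0.760526) = 0.1053

0.1053


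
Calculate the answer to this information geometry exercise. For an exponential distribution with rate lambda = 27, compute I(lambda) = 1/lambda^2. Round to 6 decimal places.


Fisher information for exponential: I(lambda) = 1/lambda^2.
lambda = 27, lambda^2 = 729.
I = 1/729 = 0.001372

0.001372


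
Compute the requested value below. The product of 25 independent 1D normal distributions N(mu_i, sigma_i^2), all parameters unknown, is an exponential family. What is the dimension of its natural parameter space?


Exponential family dimension calculation:
Each univariate normal has two natural parameters (mu/sigma^2 and -1/(2 sigma^2)).
With 25 independent components, dim = 2 * 25 = 50.

50


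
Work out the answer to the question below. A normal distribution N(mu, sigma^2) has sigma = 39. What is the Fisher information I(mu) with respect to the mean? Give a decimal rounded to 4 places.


The Fisher information for the mean of a normal distribution is I(mu) = 1/sigma^2.
sigma = 39, so sigma^2 = 1521.
I(mu) = 1/1521 = 0.0007

0.0007


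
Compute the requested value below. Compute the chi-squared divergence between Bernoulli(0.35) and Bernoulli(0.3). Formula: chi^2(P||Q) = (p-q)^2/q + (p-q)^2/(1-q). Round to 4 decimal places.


Chi-squared divergence between Bernoulli distributions:
chi^2 = (p-q)^2/q + (p-q)^2/(1-q).
p = 0.35, q = 0.3, p-q = 0.05.
(p-q)^2 = 0.0025.
term1 = 0.0025/0.3 = 0.008333.
term2 = 0.0025/0.7 = 0.003571.
chi^2 = 0.008333 + 0.003571 = 0.0119

0.0119


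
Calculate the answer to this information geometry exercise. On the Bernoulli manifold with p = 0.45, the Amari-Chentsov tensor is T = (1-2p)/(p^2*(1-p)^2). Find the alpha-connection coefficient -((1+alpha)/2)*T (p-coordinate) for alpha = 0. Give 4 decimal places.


Skewness (Amari-Chentsov) tensor: T = (1-2p)/(p^2*(1-p)^2).
p = 0.45, 1-2p = 0.1, p^2 = 0.2025, (1-p)^2 = 0.3025.
T = 0.1/(0.2025 * 0.3025) = 1.632486.
In the p-coordinate, Gamma^(alpha) = Gamma^(0) - (alpha/2)*T with Gamma^(0) = (1/2)*g'(p) = -T/2,
so Gamma^(alpha) = -((1+alpha)/2)*T.
alpha = 0, -(1+alpha)/2 = -0.5.
Gamma = -0.5 * 1.632486 = -0.8162

-0.8162


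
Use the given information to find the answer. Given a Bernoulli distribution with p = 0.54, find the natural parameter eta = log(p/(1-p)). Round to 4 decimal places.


Natural parameter for Bernoulli: eta = log(p/(1-p)).
p = 0.54, 1-p = 0.46.
p/(1-p) = 1.173913.
eta = log(1.173913) = 0.1603

0.1603


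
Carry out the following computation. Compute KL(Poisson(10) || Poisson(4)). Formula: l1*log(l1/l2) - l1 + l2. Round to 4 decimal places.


KL divergence for Poisson:
KL = l1*log(l1/l2) - l1 + l2.
l1 = 10, l2 = 4.
log(10/4) = 0.916291.
l1*log(l1/l2) = 10 * 0.916291 = 9.162907.
KL = 9.162907 - 10 + 4 = 3.1629

3.1629


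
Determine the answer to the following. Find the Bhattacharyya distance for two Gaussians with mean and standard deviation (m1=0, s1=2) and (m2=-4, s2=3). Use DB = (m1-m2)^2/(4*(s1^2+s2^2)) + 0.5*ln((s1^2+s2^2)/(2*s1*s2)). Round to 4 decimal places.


Bhattacharyya distance between two Gaussians:
DB = (m1-m2)^2/(4*(s1^2+s2^2)) + (1/2)*ln((s1^2+s2^2)/(2*s1*s2)).
(m1-m2)^2 = (4)^2 = 16.
s1^2+s2^2 = 4 + 9 = 13.
term1 = 16/52 = 0.307692.
term2 = 0.5*ln(13/12.0) = 0.040021.
DB = 0.307692 + 0.040021 = 0.3477

0.3477


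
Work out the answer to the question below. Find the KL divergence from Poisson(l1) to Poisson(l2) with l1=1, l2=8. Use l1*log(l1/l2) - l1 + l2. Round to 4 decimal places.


KL divergence for Poisson:
KL = l1*log(l1/l2) - l1 + l2.
l1 = 1, l2 = 8.
log(1/8) = -2.079442.
l1*log(l1/l2) = 1 * -2.079442 = -2.079442.
KL = -2.079442 - 1 + 8 = 4.9206

4.9206


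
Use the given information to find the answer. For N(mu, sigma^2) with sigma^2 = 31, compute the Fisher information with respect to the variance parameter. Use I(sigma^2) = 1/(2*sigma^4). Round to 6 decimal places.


Fisher information for variance: I(sigma^2) = 1/(2*sigma^4).
sigma^2 = 31, so sigma^4 = 961.
I = 1/(2*961) = 1/1922 = 0.000520

0.000520


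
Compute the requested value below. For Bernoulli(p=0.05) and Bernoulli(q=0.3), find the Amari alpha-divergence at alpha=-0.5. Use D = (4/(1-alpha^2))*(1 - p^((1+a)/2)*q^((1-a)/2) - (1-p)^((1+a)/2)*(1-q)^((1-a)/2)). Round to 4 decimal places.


Amari alpha-divergence:
D = (4/(1-alpha^2))*(1 - p^((1+a)/2)*q^((1-a)/2) - (1-p)^((1+a)/2)*(1-q)^((1-a)/2)).
alpha = -0.5, p = 0.05, q = 0.3.
e1 = (1+alpha)/2 = 0.25, e2 = (1-alpha)/2 = 0.75.
t1 = p^e1 * q^e2 = 0.05^0.25 * 0.3^0.75 = 0.191683.
t2 = (1-p)^e1 * (1-q)^e2 = 0.95^0.25 * 0.7^0.75 = 0.755535.
4/(1-alpha^2) = 5.333333.
D = 5.333333*(1 - 0.191683 - 0.755535) = 0.2815

0.2815


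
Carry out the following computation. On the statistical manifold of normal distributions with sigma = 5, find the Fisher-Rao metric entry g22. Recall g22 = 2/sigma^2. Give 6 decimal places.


For the 2-parameter normal family, the Fisher metric has:
  g11 = 1/sigma^2, g22 = 2/sigma^2.
sigma = 5, sigma^2 = 25.
g22 = 0.080000

0.080000


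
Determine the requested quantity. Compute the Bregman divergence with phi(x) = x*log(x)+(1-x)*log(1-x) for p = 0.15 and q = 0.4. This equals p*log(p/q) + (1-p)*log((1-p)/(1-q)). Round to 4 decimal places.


Bregman divergence with negative entropy generator:
D = p*log(p/q) + (1-p)*log((1-p)/(1-q)).
p = 0.15, q = 0.4.
p*log(p/q) = 0.15*log(0.15/0.4) = -0.147124.
(1-p)*log((1-p)/(1-q)) = 0.85*log(0.85/0.6) = 0.296061.
D = -0.147124 + 0.296061 = 0.1489

0.1489


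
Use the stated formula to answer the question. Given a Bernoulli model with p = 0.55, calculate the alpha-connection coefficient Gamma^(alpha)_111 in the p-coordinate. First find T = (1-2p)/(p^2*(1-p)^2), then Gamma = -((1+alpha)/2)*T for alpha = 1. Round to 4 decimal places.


Skewness (Amari-Chentsov) tensor: T = (1-2p)/(p^2*(1-p)^2).
p = 0.55, 1-2p = -0.1, p^2 = 0.3025, (1-p)^2 = 0.2025.
T = -0.1/(0.3025 * 0.2025) = -1.632486.
In the p-coordinate, Gamma^(alpha) = Gamma^(0) - (alpha/2)*T with Gamma^(0) = (1/2)*g'(p) = -T/2,
so Gamma^(alpha) = -((1+alpha)/2)*T.
alpha = 1, -(1+alpha)/2 = -1.0.
Gamma = -1.0 * -1.632486 = 1.6325

1.6325


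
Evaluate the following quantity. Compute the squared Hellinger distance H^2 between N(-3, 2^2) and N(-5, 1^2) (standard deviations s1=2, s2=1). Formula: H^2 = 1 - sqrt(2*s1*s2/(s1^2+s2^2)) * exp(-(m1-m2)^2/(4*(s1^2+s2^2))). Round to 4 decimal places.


Squared Hellinger distance for Gaussians:
H^2 = 1 - sqrt(2*s1*s2/(s1^2+s2^2)) * exp(-(m1-m2)^2/(4*(s1^2+s2^2))).
s1^2 = 4, s2^2 = 1, s1^2+s2^2 = 5.
sqrt(2*2*1/(5)) = 0.894427.
(m1-m2)^2 = (2)^2 = 4.
exp(-4/(4*5)) = exp(-0.2) = 0.818731.
H^2 = 1 - 0.894427*0.818731 = 0.2677

0.2677


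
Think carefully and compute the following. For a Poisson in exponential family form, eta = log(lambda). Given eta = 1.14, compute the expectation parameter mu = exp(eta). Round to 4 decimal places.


Expectation parameter for Poisson exponential family:
mu = exp(eta).
eta = 1.14.
mu = exp(1.14) = 3.1268

3.1268


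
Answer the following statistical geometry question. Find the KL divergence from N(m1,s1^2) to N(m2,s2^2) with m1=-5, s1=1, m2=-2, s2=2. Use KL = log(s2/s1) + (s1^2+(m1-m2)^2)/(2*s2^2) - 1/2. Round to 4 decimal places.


KL divergence between normal distributions:
KL = log(s2/s1) + (s1^2 + (m1-m2)^2)/(2*s2^2) - 1/2.
log(2/1) = 0.693147.
(1^2 + (-5--2)^2)/(2*2^2) = (1 + 9)/8 = 1.25.
KL = 0.693147 + 1.25 - 0.5 = 1.4431

1.4431


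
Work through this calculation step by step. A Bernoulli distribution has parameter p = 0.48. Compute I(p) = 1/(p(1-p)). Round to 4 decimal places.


For Bernoulli(p), Fisher information is I(p) = 1/(p*(1-p)).
p = 0.48, 1-p = 0.52.
p*(1-p) = 0.2496.
I(p) = 1/0.2496 = 4.0064

4.0064


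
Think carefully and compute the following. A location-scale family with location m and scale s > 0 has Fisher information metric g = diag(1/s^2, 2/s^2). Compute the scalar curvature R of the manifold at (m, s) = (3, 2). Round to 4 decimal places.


The metric has the form g = (A dm^2 + B ds^2)/s^2 with A = 1, B = 2.
Substitute u = sqrt(A/B)*m: g = B*(du^2 + ds^2)/s^2, i.e. B times the
Poincare upper half-plane metric, which has constant Gaussian curvature -1.
Scaling a 2D metric by a constant c divides the Gaussian curvature by c,
so K = -1/B = -1/(2) = -0.5000 everywhere (the point (m, s) = (3, 2) is irrelevant:
the curvature is constant).
Scalar curvature in dimension 2: R = 2K = -2/(2) = -1.0000.

-1.0000


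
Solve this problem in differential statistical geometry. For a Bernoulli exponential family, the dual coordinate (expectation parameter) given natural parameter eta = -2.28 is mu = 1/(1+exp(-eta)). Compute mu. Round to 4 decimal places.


Dual coordinate (expectation parameter) for Bernoulli:
mu = 1/(1+exp(-eta)).
eta = -2.28.
exp(-eta) = exp(2.28) = 9.77668.
mu = 1/(1+9.77668) = 0.0928

0.0928


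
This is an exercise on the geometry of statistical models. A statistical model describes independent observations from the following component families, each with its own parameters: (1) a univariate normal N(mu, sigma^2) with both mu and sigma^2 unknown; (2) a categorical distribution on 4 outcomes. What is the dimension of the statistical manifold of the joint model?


The dimension of a statistical manifold equals the number of free
(independent) real parameters of the model. For a product of independent
blocks the parameter counts add.
- normal (mu, sigma^2): 2.
- categorical on 4 outcomes (probabilities sum to 1): 4-1 = 3.
Total = 2 + 3 = 5.
Dimension = 5

5


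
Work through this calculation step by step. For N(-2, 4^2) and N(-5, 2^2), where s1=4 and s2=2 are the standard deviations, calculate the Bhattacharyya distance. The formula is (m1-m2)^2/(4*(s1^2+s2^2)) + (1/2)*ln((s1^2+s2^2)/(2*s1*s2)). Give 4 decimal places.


Bhattacharyya distance between two Gaussians:
DB = (m1-m2)^2/(4*(s1^2+s2^2)) + (1/2)*ln((s1^2+s2^2)/(2*s1*s2)).
(m1-m2)^2 = (3)^2 = 9.
s1^2+s2^2 = 16 + 4 = 20.
term1 = 9/80 = 0.1125.
term2 = 0.5*ln(20/16.0) = 0.111572.
DB = 0.1125 + 0.111572 = 0.2241

0.2241


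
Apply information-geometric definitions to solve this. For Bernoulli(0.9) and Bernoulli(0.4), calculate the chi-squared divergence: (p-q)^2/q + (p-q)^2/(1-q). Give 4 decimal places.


Chi-squared divergence between Bernoulli distributions:
chi^2 = (p-q)^2/q + (p-q)^2/(1-q).
p = 0.9, q = 0.4, p-q = 0.5.
(p-q)^2 = 0.25.
term1 = 0.25/0.4 = 0.625.
term2 = 0.25/0.6 = 0.416667.
chi^2 = 0.625 + 0.416667 = 1.0417

1.0417


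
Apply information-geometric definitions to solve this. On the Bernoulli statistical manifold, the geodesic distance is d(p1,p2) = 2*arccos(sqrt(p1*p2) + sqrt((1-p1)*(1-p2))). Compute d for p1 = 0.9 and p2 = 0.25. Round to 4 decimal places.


Geodesic distance on Bernoulli manifold:
d(p1,p2) = 2*arccos(sqrt(p1*p2) + sqrt((1-p1)*(1-p2))).
sqrt(p1*p2) = sqrt(0.9*0.25) = 0.474342.
sqrt((1-p1)*(1-p2)) = sqrt(0.1*0.75) = 0.273861.
arg = 0.474342 + 0.273861 = 0.748203.
d = 2*arccos(0.748203) = 1.4509

1.4509


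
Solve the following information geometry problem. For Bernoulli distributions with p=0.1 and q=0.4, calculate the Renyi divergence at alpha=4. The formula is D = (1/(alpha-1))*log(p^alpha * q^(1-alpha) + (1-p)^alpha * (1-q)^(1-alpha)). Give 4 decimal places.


Renyi divergence of order alpha between Bernoulli distributions:
D = (1/(alpha-1))*log(p^alpha * q^(1-alpha) + (1-p)^alpha * (1-q)^(1-alpha)).
alpha = 4, p = 0.1, q = 0.4.
p^alpha * q^(1-alpha) = 0.1^4 * 0.4^-3 = 0.001563.
(1-p)^alpha * (1-q)^(1-alpha) = 0.9^4 * 0.6^-3 = 3.0375.
sum = 0.001563 + 3.0375 = 3.039062.
D = (1/3)*log(3.039062) = 0.3705

0.3705


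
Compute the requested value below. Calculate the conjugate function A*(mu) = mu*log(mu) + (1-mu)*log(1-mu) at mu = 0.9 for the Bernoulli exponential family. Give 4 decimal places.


Legendre transform for Bernoulli:
A*(mu) = mu*log(mu) + (1-mu)*log(1-mu).
mu = 0.9, 1-mu = 0.1.
mu*log(mu) = 0.9*log(0.9) = -0.094824.
(1-mu)*log(1-mu) = 0.1*log(0.1) = -0.230259.
A* = -0.094824 + -0.230259 = -0.3251

-0.3251


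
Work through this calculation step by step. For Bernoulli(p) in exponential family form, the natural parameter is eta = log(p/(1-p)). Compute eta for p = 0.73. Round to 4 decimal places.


Natural parameter for Bernoulli: eta = log(p/(1-p)).
p = 0.73, 1-p = 0.27.
p/(1-p) = 2.703704.
eta = log(2.703704) = 0.9946

0.9946


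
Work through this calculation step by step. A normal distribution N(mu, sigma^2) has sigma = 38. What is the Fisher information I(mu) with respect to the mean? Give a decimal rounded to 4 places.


The Fisher information for the mean of a normal distribution is I(mu) = 1/sigma^2.
sigma = 38, so sigma^2 = 1444.
I(mu) = 1/1444 = 0.0007

0.0007


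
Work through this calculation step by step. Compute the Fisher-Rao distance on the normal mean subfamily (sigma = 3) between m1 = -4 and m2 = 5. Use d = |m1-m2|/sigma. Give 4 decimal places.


On the fixed-variance normal subfamily, geodesic distance = |m1-m2|/sigma.
|-4 - 5| = 9.
sigma = 3.
d = 9/3 = 3.0000

3.0000


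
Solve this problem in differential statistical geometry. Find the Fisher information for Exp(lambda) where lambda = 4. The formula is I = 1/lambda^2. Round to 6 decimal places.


Fisher information for exponential: I(lambda) = 1/lambda^2.
lambda = 4, lambda^2 = 16.
I = 1/16 = 0.062500

0.062500


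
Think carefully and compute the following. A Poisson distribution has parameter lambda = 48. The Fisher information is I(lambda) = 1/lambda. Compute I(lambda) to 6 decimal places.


Fisher information for Poisson: I(lambda) = 1/lambda.
lambda = 48.
I(lambda) = 1/48 = 0.020833

0.020833


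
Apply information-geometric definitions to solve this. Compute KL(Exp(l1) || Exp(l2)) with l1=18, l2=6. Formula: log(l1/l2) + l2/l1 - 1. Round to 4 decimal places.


KL divergence for exponential family:
KL = log(l1/l2) + l2/l1 - 1.
log(18/6) = 1.098612.
6/18 = 0.333333.
KL = 1.098612 + 0.333333 - 1 = 0.4319

0.4319


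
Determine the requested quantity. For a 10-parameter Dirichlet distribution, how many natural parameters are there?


Exponential family dimension calculation:
Dirichlet with 10 components has 10 natural parameters.

10


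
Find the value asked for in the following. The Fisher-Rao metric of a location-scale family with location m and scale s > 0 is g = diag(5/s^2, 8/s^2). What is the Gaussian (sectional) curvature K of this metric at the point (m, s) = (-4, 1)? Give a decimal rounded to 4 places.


The metric has the form g = (A dm^2 + B ds^2)/s^2 with A = 5, B = 8.
Substitute u = sqrt(A/B)*m: g = B*(du^2 + ds^2)/s^2, i.e. B times the
Poincare upper half-plane metric, which has constant Gaussian curvature -1.
Scaling a 2D metric by a constant c divides the Gaussian curvature by c,
so K = -1/B = -1/(8) = -0.1250 everywhere (the point (m, s) = (-4, 1) is irrelevant:
the curvature is constant).
The requested Gaussian curvature is K = -0.1250.

-0.1250


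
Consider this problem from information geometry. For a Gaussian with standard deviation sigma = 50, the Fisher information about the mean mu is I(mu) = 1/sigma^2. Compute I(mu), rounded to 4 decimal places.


The Fisher information for the mean of a normal distribution is I(mu) = 1/sigma^2.
sigma = 50, so sigma^2 = 2500.
I(mu) = 1/2500 = 0.0004

0.0004


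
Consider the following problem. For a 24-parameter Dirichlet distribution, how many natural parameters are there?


Exponential family dimension calculation:
Dirichlet with 24 components has 24 natural parameters.

24


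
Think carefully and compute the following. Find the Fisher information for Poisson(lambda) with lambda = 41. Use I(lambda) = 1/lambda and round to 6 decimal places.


Fisher information for Poisson: I(lambda) = 1/lambda.
lambda = 41.
I(lambda) = 1/41 = 0.024390

0.024390


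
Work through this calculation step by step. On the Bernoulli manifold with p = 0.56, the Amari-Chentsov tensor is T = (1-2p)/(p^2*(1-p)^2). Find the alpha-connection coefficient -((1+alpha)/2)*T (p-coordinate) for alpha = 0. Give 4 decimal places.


Skewness (Amari-Chentsov) tensor: T = (1-2p)/(p^2*(1-p)^2).
p = 0.56, 1-2p = -0.12, p^2 = 0.3136, (1-p)^2 = 0.1936.
T = -0.12/(0.3136 * 0.1936) = -1.976514.
In the p-coordinate, Gamma^(alpha) = Gamma^(0) - (alpha/2)*T with Gamma^(0) = (1/2)*g'(p) = -T/2,
so Gamma^(alpha) = -((1+alpha)/2)*T.
alpha = 0, -(1+alpha)/2 = -0.5.
Gamma = -0.5 * -1.976514 = 0.9883

0.9883


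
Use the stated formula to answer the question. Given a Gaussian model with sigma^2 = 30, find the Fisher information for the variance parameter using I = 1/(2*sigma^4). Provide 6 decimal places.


Fisher information for variance: I(sigma^2) = 1/(2*sigma^4).
sigma^2 = 30, so sigma^4 = 900.
I = 1/(2*900) = 1/1800 = 0.000556

0.000556


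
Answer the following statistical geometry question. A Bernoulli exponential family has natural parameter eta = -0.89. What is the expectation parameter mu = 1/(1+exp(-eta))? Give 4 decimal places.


Dual coordinate (expectation parameter) for Bernoulli:
mu = 1/(1+exp(-eta)).
eta = -0.89.
exp(-eta) = exp(0.89) = 2.43513.
mu = 1/(1+2.43513) = 0.2911

0.2911


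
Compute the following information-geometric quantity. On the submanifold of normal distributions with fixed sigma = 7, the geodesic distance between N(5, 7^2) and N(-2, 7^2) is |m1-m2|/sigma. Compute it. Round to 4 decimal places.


On the fixed-variance normal subfamily, geodesic distance = |m1-m2|/sigma.
|5 - -2| = 7.
sigma = 7.
d = 7/7 = 1.0000

1.0000


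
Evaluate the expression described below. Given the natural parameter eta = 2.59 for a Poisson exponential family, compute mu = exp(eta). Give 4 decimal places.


Expectation parameter for Poisson exponential family:
mu = exp(eta).
eta = 2.59.
mu = exp(2.59) = 13.3298

13.3298


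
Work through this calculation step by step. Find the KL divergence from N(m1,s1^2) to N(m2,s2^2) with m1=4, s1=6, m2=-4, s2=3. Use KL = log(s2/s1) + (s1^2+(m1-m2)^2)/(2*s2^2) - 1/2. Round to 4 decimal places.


KL divergence between normal distributions:
KL = log(s2/s1) + (s1^2 + (m1-m2)^2)/(2*s2^2) - 1/2.
log(3/6) = -0.693147.
(6^2 + (4--4)^2)/(2*3^2) = (36 + 64)/18 = 5.555556.
KL = -0.693147 + 5.555556 - 0.5 = 4.3624

4.3624


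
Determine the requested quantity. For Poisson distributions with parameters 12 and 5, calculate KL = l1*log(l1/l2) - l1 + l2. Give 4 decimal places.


KL divergence for Poisson:
KL = l1*log(l1/l2) - l1 + l2.
l1 = 12, l2 = 5.
log(12/5) = 0.875469.
l1*log(l1/l2) = 12 * 0.875469 = 10.505625.
KL = 10.505625 - 12 + 5 = 3.5056

3.5056


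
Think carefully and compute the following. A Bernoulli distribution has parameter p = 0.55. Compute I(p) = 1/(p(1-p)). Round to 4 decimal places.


For Bernoulli(p), Fisher information is I(p) = 1/(p*(1-p)).
p = 0.55, 1-p = 0.45.
p*(1-p) = 0.2475.
I(p) = 1/0.2475 = 4.0404

4.0404


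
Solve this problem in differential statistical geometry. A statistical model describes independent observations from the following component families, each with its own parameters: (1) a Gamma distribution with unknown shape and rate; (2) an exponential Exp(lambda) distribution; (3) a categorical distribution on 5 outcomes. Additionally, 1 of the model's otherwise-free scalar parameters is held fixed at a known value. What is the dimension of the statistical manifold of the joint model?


The dimension of a statistical manifold equals the number of free
(independent) real parameters of the model. For a product of independent
blocks the parameter counts add.
- Gamma (shape, rate): 2.
- exponential (lambda): 1.
- categorical on 5 outcomes (probabilities sum to 1): 5-1 = 4.
Total = 2 + 1 + 4 = 7.
1 parameter(s) fixed at known values: 7 - 1 = 6.
Dimension = 6

6


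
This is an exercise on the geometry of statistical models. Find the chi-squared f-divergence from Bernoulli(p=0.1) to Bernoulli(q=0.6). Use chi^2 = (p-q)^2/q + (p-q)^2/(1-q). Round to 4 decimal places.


Chi-squared divergence between Bernoulli distributions:
chi^2 = (p-q)^2/q + (p-q)^2/(1-q).
p = 0.1, q = 0.6, p-q = -0.5.
(p-q)^2 = 0.25.
term1 = 0.25/0.6 = 0.416667.
term2 = 0.25/0.4 = 0.625.
chi^2 = 0.416667 + 0.625 = 1.0417

1.0417


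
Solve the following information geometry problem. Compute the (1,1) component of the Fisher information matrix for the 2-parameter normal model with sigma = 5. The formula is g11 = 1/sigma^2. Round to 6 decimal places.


For the 2-parameter normal family, the Fisher metric has:
  g11 = 1/sigma^2, g22 = 2/sigma^2.
sigma = 5, sigma^2 = 25.
g11 = 0.040000

0.040000


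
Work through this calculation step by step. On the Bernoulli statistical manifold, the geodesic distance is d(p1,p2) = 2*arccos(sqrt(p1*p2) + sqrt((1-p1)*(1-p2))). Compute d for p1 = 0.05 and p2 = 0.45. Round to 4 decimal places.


Geodesic distance on Bernoulli manifold:
d(p1,p2) = 2*arccos(sqrt(p1*p2) + sqrt((1-p1)*(1-p2))).
sqrt(p1*p2) = sqrt(0.05*0.45) = 0.15.
sqrt((1-p1)*(1-p2)) = sqrt(0.95*0.55) = 0.722842.
arg = 0.15 + 0.722842 = 0.872842.
d = 2*arccos(0.872842) = 1.0196

1.0196


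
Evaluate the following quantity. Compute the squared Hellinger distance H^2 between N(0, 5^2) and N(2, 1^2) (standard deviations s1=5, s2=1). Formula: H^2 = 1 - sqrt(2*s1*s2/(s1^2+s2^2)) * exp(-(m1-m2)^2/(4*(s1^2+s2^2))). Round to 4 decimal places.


Squared Hellinger distance for Gaussians:
H^2 = 1 - sqrt(2*s1*s2/(s1^2+s2^2)) * exp(-(m1-m2)^2/(4*(s1^2+s2^2))).
s1^2 = 25, s2^2 = 1, s1^2+s2^2 = 26.
sqrt(2*5*1/(26)) = 0.620174.
(m1-m2)^2 = (-2)^2 = 4.
exp(-4/(4*26)) = exp(-0.038462) = 0.962269.
H^2 = 1 - 0.620174*0.962269 = 0.4032

0.4032


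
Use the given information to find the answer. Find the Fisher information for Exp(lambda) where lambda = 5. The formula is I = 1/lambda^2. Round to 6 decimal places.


Fisher information for exponential: I(lambda) = 1/lambda^2.
lambda = 5, lambda^2 = 25.
I = 1/25 = 0.040000

0.040000


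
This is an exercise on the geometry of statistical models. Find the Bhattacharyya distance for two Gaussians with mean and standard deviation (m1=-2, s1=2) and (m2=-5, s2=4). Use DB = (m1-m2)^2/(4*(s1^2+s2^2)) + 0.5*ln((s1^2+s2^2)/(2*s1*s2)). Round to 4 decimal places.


Bhattacharyya distance between two Gaussians:
DB = (m1-m2)^2/(4*(s1^2+s2^2)) + (1/2)*ln((s1^2+s2^2)/(2*s1*s2)).
(m1-m2)^2 = (3)^2 = 9.
s1^2+s2^2 = 4 + 16 = 20.
term1 = 9/80 = 0.1125.
term2 = 0.5*ln(20/16.0) = 0.111572.
DB = 0.1125 + 0.111572 = 0.2241

0.2241


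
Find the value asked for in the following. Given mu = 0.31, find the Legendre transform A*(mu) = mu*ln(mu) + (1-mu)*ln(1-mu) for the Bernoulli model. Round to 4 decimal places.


Legendre transform for Bernoulli:
A*(mu) = mu*log(mu) + (1-mu)*log(1-mu).
mu = 0.31, 1-mu = 0.69.
mu*log(mu) = 0.31*log(0.31) = -0.363067.
(1-mu)*log(1-mu) = 0.69*log(0.69) = -0.256034.
A* = -0.363067 + -0.256034 = -0.6191

-0.6191


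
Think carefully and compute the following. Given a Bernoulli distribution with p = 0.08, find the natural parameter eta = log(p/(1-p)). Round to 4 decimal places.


Natural parameter for Bernoulli: eta = log(p/(1-p)).
p = 0.08, 1-p = 0.92.
p/(1-p) = 0.086957.
eta = log(0.086957) = -2.4423

-2.4423


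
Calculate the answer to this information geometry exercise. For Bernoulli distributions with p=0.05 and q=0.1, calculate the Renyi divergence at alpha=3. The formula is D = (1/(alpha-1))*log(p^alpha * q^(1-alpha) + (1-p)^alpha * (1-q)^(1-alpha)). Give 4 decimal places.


Renyi divergence of order alpha between Bernoulli distributions:
D = (1/(alpha-1))*log(p^alpha * q^(1-alpha) + (1-p)^alpha * (1-q)^(1-alpha)).
alpha = 3, p = 0.05, q = 0.1.
p^alpha * q^(1-alpha) = 0.05^3 * 0.1^-2 = 0.0125.
(1-p)^alpha * (1-q)^(1-alpha) = 0.95^3 * 0.9^-2 = 1.058488.
sum = 0.0125 + 1.058488 = 1.070988.
D = (1/2)*log(1.070988) = 0.0343

0.0343


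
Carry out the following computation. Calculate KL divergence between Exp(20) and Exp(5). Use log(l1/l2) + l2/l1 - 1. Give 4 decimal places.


KL divergence for exponential family:
KL = log(l1/l2) + l2/l1 - 1.
log(20/5) = 1.386294.
5/20 = 0.25.
KL = 1.386294 + 0.25 - 1 = 0.6363

0.6363


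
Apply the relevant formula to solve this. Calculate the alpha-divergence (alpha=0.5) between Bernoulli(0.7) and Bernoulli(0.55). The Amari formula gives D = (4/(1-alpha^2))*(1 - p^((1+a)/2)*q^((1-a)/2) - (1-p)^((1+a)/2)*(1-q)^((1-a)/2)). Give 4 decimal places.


Amari alpha-divergence:
D = (4/(1-alpha^2))*(1 - p^((1+a)/2)*q^((1-a)/2) - (1-p)^((1+a)/2)*(1-q)^((1-a)/2)).
alpha = 0.5, p = 0.7, q = 0.55.
e1 = (1+alpha)/2 = 0.75, e2 = (1-alpha)/2 = 0.25.
t1 = p^e1 * q^e2 = 0.7^0.75 * 0.55^0.25 = 0.659044.
t2 = (1-p)^e1 * (1-q)^e2 = 0.3^0.75 * 0.45^0.25 = 0.332005.
4/(1-alpha^2) = 5.333333.
D = 5.333333*(1 - 0.659044 - 0.332005) = 0.0477

0.0477


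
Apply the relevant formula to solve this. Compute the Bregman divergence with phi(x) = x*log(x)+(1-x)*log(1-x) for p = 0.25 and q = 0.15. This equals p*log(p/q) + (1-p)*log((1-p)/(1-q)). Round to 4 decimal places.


Bregman divergence with negative entropy generator:
D = p*log(p/q) + (1-p)*log((1-p)/(1-q)).
p = 0.25, q = 0.15.
p*log(p/q) = 0.25*log(0.25/0.15) = 0.127706.
(1-p)*log((1-p)/(1-q)) = 0.75*log(0.75/0.85) = -0.093872.
D = 0.127706 + -0.093872 = 0.0338

0.0338


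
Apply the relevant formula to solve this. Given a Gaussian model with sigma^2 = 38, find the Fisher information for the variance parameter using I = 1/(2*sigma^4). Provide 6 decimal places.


Fisher information for variance: I(sigma^2) = 1/(2*sigma^4).
sigma^2 = 38, so sigma^4 = 1444.
I = 1/(2*1444) = 1/2888 = 0.000346

0.000346


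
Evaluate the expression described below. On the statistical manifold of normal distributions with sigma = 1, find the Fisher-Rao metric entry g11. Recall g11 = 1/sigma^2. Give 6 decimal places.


For the 2-parameter normal family, the Fisher metric has:
  g11 = 1/sigma^2, g22 = 2/sigma^2.
sigma = 1, sigma^2 = 1.
g11 = 1.000000

1.000000


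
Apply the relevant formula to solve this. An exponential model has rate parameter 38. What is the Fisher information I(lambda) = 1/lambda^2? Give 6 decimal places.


Fisher information for exponential: I(lambda) = 1/lambda^2.
lambda = 38, lambda^2 = 1444.
I = 1/1444 = 0.000693

0.000693


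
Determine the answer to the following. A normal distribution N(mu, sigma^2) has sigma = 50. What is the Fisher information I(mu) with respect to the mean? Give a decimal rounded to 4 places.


The Fisher information for the mean of a normal distribution is I(mu) = 1/sigma^2.
sigma = 50, so sigma^2 = 2500.
I(mu) = 1/2500 = 0.0004

0.0004


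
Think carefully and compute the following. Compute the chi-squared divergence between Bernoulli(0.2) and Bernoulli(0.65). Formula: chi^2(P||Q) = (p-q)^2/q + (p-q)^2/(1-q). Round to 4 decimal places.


Chi-squared divergence between Bernoulli distributions:
chi^2 = (p-q)^2/q + (p-q)^2/(1-q).
p = 0.2, q = 0.65, p-q = -0.45.
(p-q)^2 = 0.2025.
term1 = 0.2025/0.65 = 0.311538.
term2 = 0.2025/0.35 = 0.578571.
chi^2 = 0.311538 + 0.578571 = 0.8901

0.8901


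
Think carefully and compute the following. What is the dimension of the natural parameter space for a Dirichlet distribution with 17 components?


Exponential family dimension calculation:
Dirichlet with 17 components has 17 natural parameters.

17


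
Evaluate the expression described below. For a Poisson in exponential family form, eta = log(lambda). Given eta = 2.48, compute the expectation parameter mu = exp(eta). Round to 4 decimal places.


Expectation parameter for Poisson exponential family:
mu = exp(eta).
eta = 2.48.
mu = exp(2.48) = 11.9413

11.9413


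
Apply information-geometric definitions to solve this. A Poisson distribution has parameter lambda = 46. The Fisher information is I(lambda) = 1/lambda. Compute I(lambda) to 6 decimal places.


Fisher information for Poisson: I(lambda) = 1/lambda.
lambda = 46.
I(lambda) = 1/46 = 0.021739

0.021739


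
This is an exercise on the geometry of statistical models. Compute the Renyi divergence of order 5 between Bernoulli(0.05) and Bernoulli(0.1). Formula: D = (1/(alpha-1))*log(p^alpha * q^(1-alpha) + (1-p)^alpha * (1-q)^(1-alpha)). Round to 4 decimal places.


Renyi divergence of order alpha between Bernoulli distributions:
D = (1/(alpha-1))*log(p^alpha * q^(1-alpha) + (1-p)^alpha * (1-q)^(1-alpha)).
alpha = 5, p = 0.05, q = 0.1.
p^alpha * q^(1-alpha) = 0.05^5 * 0.1^-4 = 0.003125.
(1-p)^alpha * (1-q)^(1-alpha) = 0.95^5 * 0.9^-4 = 1.179364.
sum = 0.003125 + 1.179364 = 1.182489.
D = (1/4)*log(1.182489) = 0.0419

0.0419


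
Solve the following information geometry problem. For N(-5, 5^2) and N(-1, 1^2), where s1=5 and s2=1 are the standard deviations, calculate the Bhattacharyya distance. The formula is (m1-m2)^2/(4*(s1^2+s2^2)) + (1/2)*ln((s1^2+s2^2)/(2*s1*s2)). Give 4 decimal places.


Bhattacharyya distance between two Gaussians:
DB = (m1-m2)^2/(4*(s1^2+s2^2)) + (1/2)*ln((s1^2+s2^2)/(2*s1*s2)).
(m1-m2)^2 = (-4)^2 = 16.
s1^2+s2^2 = 25 + 1 = 26.
term1 = 16/104 = 0.153846.
term2 = 0.5*ln(26/10.0) = 0.477756.
DB = 0.153846 + 0.477756 = 0.6316

0.6316


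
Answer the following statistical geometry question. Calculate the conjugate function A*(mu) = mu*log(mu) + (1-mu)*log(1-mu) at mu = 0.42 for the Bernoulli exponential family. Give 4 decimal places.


Legendre transform for Bernoulli:
A*(mu) = mu*log(mu) + (1-mu)*log(1-mu).
mu = 0.42, 1-mu = 0.58.
mu*log(mu) = 0.42*log(0.42) = -0.36435.
(1-mu)*log(1-mu) = 0.58*log(0.58) = -0.315942.
A* = -0.36435 + -0.315942 = -0.6803

-0.6803


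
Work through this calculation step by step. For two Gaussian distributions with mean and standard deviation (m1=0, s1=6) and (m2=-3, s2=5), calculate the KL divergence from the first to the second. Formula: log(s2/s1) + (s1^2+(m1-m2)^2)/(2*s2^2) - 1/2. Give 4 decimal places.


KL divergence between normal distributions:
KL = log(s2/s1) + (s1^2 + (m1-m2)^2)/(2*s2^2) - 1/2.
log(5/6) = -0.182322.
(6^2 + (0--3)^2)/(2*5^2) = (36 + 9)/50 = 0.9.
KL = -0.182322 + 0.9 - 0.5 = 0.2177

0.2177


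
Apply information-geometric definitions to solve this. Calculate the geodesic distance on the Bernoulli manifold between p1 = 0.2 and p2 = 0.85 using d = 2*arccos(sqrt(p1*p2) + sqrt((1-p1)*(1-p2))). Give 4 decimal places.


Geodesic distance on Bernoulli manifold:
d(p1,p2) = 2*arccos(sqrt(p1*p2) + sqrt((1-p1)*(1-p2))).
sqrt(p1*p2) = sqrt(0.2*0.85) = 0.412311.
sqrt((1-p1)*(1-p2)) = sqrt(0.8*0.15) = 0.34641.
arg = 0.412311 + 0.34641 = 0.758721.
d = 2*arccos(0.758721) = 1.4189

1.4189


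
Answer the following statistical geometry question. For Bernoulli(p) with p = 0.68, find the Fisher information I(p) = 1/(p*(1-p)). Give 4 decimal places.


For Bernoulli(p), Fisher information is I(p) = 1/(p*(1-p)).
p = 0.68, 1-p = 0.32.
p*(1-p) = 0.2176.
I(p) = 1/0.2176 = 4.5956

4.5956


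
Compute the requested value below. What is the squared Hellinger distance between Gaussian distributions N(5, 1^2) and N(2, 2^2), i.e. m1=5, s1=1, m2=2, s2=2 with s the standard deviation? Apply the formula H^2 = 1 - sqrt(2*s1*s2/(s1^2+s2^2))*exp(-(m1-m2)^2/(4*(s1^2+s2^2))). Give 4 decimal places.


Squared Hellinger distance for Gaussians:
H^2 = 1 - sqrt(2*s1*s2/(s1^2+s2^2)) * exp(-(m1-m2)^2/(4*(s1^2+s2^2))).
s1^2 = 1, s2^2 = 4, s1^2+s2^2 = 5.
sqrt(2*1*2/(5)) = 0.894427.
(m1-m2)^2 = (3)^2 = 9.
exp(-9/(4*5)) = exp(-0.45) = 0.637628.
H^2 = 1 - 0.894427*0.637628 = 0.4297

0.4297


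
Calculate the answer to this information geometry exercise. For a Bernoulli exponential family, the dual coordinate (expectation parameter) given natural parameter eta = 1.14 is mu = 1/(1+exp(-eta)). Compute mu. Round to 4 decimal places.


Dual coordinate (expectation parameter) for Bernoulli:
mu = 1/(1+exp(-eta)).
eta = 1.14.
exp(-eta) = exp(-1.14) = 0.319819.
mu = 1/(1+0.319819) = 0.7577

0.7577


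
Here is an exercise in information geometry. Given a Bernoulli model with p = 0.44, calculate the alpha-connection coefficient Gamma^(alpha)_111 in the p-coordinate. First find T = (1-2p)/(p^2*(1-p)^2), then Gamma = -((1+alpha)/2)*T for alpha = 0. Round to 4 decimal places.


Skewness (Amari-Chentsov) tensor: T = (1-2p)/(p^2*(1-p)^2).
p = 0.44, 1-2p = 0.12, p^2 = 0.1936, (1-p)^2 = 0.3136.
T = 0.12/(0.1936 * 0.3136) = 1.976514.
In the p-coordinate, Gamma^(alpha) = Gamma^(0) - (alpha/2)*T with Gamma^(0) = (1/2)*g'(p) = -T/2,
so Gamma^(alpha) = -((1+alpha)/2)*T.
alpha = 0, -(1+alpha)/2 = -0.5.
Gamma = -0.5 * 1.976514 = -0.9883

-0.9883
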